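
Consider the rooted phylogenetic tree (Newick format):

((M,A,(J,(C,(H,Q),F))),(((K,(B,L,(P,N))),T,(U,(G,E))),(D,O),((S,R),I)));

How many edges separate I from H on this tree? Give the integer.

The MRCA of I and H is the root of the tree.
From I up to that node: 3 branches. From H up to the same node: 5 branches. Total: 3 + 5 = 8.

8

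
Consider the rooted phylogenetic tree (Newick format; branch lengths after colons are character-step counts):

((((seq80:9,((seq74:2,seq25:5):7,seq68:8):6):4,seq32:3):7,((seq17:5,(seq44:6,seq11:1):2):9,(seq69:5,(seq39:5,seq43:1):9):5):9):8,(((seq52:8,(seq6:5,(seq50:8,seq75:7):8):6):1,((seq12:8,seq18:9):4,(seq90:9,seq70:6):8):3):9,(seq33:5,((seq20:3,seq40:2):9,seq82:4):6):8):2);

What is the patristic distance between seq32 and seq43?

34

The path runs seq32 → … → MRCA → … → seq43; the MRCA is the node subtending (((seq80,((seq74,seq25),seq68)),seq32),((seq17,(seq44,seq11)),(seq69,(seq39,seq43)))).
Branch lengths along that path: 3 + 7 + 9 + 5 + 9 + 1 = 34.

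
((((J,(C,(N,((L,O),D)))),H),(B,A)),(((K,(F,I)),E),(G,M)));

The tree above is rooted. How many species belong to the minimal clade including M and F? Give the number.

6

The MRCA of M and F is the node subtending (((K,(F,I)),E),(G,M)).
That clade contains 6 terminal taxa: E, F, G, I, K, M.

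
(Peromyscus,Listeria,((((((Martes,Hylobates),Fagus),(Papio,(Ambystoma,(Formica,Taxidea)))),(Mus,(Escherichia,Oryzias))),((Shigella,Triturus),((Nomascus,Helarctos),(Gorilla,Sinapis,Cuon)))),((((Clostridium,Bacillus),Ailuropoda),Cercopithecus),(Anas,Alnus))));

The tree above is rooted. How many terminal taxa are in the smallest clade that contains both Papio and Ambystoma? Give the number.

The MRCA of Papio and Ambystoma is the node subtending (Papio,(Ambystoma,(Formica,Taxidea))).
That clade contains 4 terminal taxa: Ambystoma, Formica, Papio, Taxidea.

4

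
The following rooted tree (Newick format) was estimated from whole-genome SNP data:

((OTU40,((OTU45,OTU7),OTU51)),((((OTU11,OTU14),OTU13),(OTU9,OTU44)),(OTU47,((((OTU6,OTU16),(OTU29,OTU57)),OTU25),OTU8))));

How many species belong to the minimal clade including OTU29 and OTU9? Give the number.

The MRCA of OTU29 and OTU9 is the node subtending ((((OTU11,OTU14),OTU13),(OTU9,OTU44)),(OTU47,((((OTU6,OTU16),(OTU29,OTU57)),OTU25),OTU8))).
That clade contains 12 terminal taxa: OTU11, OTU13, OTU14, OTU16, OTU25, OTU29, OTU44, OTU47, OTU57, OTU6, OTU8, OTU9.

12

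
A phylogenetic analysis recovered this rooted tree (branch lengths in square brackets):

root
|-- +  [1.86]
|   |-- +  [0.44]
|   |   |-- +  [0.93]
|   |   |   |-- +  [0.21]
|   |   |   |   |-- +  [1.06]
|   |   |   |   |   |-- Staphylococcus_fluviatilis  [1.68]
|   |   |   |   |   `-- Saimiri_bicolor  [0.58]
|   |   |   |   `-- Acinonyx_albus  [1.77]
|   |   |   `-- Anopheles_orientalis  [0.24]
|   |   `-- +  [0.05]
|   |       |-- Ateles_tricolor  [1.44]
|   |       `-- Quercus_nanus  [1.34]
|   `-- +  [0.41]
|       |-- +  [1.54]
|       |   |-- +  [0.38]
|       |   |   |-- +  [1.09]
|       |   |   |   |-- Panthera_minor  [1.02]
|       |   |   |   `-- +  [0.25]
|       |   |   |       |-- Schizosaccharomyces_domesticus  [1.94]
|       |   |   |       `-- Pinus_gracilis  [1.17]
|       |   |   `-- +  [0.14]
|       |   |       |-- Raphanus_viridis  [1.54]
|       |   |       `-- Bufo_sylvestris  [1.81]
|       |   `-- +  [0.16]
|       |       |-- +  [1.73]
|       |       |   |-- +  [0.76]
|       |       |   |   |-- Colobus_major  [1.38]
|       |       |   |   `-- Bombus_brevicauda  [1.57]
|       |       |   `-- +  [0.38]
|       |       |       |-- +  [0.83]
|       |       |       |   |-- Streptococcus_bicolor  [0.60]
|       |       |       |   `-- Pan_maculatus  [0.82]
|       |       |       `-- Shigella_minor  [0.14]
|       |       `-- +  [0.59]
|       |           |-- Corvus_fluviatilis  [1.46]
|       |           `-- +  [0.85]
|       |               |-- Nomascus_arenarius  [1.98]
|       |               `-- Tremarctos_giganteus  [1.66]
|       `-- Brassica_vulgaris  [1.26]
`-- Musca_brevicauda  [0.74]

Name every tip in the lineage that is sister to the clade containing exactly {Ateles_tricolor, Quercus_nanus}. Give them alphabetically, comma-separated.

The clade containing exactly {Ateles_tricolor, Quercus_nanus} attaches to the tree at the node subtending ((((Staphylococcus_fluviatilis,Saimiri_bicolor),Acinonyx_albus),Anopheles_orientalis),(Ateles_tricolor,Quercus_nanus)).
The other lineage descending from that same node — the sister group — is (((Staphylococcus_fluviatilis,Saimiri_bicolor),Acinonyx_albus),Anopheles_orientalis); its 4 tips in alphabetical order are the answer.

Acinonyx_albus, Anopheles_orientalis, Saimiri_bicolor, Staphylococcus_fluviatilis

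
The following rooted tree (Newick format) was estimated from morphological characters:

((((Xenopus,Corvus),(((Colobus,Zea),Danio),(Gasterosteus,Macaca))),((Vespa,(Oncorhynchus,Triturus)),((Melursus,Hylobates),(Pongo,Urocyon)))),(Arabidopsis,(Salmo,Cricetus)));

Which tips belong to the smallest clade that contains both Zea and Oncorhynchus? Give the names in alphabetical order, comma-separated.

Tracing Zea: it sits inside (Colobus,Zea).
Tracing Oncorhynchus: it sits inside (Oncorhynchus,Triturus).
The smallest clade enclosing both is (((Xenopus,Corvus),(((Colobus,Zea),Danio),(Gasterosteus,Macaca))),((Vespa,(Oncorhynchus,Triturus)),((Melursus,Hylobates),(Pongo,Urocyon)))); the answer is its 14 terminal taxa in alphabetical order.

Colobus, Corvus, Danio, Gasterosteus, Hylobates, Macaca, Melursus, Oncorhynchus, Pongo, Triturus, Urocyon, Vespa, Xenopus, Zea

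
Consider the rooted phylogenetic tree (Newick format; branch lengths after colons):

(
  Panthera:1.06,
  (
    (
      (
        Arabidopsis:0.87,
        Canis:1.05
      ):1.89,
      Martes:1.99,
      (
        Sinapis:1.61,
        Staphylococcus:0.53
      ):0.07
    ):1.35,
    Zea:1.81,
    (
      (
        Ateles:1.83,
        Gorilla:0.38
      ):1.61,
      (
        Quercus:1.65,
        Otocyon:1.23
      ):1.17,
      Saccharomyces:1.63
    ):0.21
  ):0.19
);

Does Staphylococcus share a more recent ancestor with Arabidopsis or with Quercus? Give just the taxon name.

Arabidopsis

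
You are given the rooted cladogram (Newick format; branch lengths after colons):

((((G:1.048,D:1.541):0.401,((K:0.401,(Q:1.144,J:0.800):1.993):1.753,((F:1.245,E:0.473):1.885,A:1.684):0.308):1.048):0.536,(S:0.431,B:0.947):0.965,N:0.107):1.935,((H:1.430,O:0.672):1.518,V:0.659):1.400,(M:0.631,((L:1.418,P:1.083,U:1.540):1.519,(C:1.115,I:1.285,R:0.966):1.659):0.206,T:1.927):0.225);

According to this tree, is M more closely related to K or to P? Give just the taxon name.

The MRCA of M and P subtends (M,((L,P,U),(C,I,R)),T) (8 taxa).
The MRCA of M and K is the root, subtending the entire tree (22 taxa).
The first is nested inside the second, so M shares a more recent common ancestor with P.

P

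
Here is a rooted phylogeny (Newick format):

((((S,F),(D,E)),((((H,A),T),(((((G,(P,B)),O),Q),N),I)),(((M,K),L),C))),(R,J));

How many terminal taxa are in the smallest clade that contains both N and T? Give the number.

The MRCA of N and T is the node subtending (((H,A),T),(((((G,(P,B)),O),Q),N),I)).
That clade contains 10 terminal taxa: A, B, G, H, I, N, O, P, Q, T.

10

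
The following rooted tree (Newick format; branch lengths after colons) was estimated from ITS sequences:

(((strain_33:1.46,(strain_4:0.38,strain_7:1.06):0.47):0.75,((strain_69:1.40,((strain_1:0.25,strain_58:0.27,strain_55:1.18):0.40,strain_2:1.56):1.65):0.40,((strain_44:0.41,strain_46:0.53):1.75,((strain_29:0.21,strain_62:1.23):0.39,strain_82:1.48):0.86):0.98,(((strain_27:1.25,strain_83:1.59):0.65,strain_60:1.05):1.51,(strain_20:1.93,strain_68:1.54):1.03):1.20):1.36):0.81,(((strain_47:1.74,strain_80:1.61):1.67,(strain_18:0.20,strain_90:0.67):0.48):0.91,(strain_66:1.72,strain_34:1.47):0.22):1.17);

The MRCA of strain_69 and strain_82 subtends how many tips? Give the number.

The MRCA of strain_69 and strain_82 is the node subtending ((strain_69,((strain_1,strain_58,strain_55),strain_2)),((strain_44,strain_46),((strain_29,strain_62),strain_82)),(((strain_27,strain_83),strain_60),(strain_20,strain_68))).
That clade contains 15 terminal taxa: strain_1, strain_2, strain_20, strain_27, strain_29, strain_44, strain_46, strain_55, strain_58, strain_60, strain_62, strain_68, strain_69, strain_82, strain_83.

15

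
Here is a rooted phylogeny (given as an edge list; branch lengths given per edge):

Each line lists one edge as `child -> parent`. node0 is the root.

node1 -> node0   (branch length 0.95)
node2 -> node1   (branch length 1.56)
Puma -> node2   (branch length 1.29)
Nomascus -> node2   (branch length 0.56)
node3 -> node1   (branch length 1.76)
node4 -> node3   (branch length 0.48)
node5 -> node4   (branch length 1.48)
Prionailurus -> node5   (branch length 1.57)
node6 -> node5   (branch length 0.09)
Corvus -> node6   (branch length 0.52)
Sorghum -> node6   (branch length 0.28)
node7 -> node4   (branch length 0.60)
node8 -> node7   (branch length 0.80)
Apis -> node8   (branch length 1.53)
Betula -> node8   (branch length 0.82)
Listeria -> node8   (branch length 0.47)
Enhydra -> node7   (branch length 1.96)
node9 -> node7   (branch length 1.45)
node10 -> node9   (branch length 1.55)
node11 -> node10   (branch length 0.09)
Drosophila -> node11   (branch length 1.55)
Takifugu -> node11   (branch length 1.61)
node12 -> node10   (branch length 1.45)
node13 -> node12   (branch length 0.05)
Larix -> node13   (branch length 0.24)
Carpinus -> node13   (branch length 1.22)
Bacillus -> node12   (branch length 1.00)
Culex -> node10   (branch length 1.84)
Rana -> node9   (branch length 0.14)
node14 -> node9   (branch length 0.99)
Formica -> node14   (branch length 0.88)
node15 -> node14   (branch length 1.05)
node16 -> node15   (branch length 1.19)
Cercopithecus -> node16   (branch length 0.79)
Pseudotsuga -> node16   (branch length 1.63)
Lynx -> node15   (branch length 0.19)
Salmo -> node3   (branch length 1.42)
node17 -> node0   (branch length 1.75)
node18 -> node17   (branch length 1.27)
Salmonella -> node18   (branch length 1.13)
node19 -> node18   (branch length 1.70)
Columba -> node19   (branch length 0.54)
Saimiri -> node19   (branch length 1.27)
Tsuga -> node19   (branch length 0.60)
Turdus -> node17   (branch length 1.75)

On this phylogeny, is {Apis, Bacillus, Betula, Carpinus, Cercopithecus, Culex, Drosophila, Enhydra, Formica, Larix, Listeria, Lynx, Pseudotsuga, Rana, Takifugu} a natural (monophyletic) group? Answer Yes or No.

Yes

The most recent common ancestor of these taxa subtends ((Apis,Betula,Listeria),Enhydra,(((Drosophila,Takifugu),((Larix,Carpinus),Bacillus),Culex),Rana,(Formica,((Cercopithecus,Pseudotsuga),Lynx)))).
That clade has exactly 15 tips — every listed taxon and nothing else — so the group is monophyletic.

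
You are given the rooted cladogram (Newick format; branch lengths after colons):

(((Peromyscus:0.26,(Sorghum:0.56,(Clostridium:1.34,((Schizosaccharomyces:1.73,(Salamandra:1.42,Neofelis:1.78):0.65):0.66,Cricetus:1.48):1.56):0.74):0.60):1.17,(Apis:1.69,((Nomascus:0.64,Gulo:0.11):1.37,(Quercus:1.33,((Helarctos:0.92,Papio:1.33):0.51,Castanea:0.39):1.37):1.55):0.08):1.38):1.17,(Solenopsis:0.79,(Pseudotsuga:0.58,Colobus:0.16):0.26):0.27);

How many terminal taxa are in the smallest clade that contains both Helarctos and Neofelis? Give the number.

14

The MRCA of Helarctos and Neofelis is the node subtending ((Peromyscus,(Sorghum,(Clostridium,((Schizosaccharomyces,(Salamandra,Neofelis)),Cricetus)))),(Apis,((Nomascus,Gulo),(Quercus,((Helarctos,Papio),Castanea))))).
That clade contains 14 terminal taxa: Apis, Castanea, Clostridium, Cricetus, Gulo, Helarctos, Neofelis, Nomascus, Papio, Peromyscus, Quercus, Salamandra, Schizosaccharomyces, Sorghum.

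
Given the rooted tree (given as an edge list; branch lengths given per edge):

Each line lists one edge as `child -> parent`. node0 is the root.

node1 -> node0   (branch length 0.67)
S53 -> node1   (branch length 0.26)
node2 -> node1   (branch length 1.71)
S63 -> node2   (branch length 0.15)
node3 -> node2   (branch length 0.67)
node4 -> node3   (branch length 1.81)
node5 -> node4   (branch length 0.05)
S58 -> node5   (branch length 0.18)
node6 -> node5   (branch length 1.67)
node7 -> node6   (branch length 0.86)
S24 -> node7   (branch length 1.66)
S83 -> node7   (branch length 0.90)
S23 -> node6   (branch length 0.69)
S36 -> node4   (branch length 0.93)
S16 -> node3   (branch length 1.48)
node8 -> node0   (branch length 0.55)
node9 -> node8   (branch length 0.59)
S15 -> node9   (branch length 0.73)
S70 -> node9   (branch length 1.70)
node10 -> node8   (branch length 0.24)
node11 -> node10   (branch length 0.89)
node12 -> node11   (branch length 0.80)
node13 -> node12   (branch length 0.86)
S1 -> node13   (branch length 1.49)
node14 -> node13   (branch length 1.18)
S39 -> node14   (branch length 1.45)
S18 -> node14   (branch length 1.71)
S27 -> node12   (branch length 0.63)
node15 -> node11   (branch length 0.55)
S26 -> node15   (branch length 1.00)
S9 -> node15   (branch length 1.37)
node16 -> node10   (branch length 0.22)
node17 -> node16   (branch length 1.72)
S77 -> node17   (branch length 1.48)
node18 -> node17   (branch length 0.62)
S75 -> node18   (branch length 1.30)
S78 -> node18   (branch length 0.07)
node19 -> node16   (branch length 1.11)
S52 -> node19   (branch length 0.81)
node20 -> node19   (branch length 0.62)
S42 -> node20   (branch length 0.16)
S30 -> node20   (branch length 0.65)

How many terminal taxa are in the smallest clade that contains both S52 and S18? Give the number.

12

The MRCA of S52 and S18 is the node subtending ((((S1,(S39,S18)),S27),(S26,S9)),((S77,(S75,S78)),(S52,(S42,S30)))).
That clade contains 12 terminal taxa: S1, S18, S26, S27, S30, S39, S42, S52, S75, S77, S78, S9.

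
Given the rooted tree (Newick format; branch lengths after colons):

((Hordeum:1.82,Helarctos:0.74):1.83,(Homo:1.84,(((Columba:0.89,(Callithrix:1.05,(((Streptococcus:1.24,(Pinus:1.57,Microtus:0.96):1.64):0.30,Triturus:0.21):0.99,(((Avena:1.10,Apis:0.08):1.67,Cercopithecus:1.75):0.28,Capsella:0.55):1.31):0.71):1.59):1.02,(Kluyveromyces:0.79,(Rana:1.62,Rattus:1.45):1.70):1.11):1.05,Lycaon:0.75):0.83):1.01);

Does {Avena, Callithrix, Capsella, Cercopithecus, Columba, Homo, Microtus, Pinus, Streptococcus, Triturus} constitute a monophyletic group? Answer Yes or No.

The MRCA of the listed taxa subtends (Homo,(((Columba,(Callithrix,(((Streptococcus,(Pinus,Microtus)),Triturus),(((Avena,Apis),Cercopithecus),Capsella)))),(Kluyveromyces,(Rana,Rattus))),Lycaon)).
That clade also contains Apis, Kluyveromyces, Lycaon, Rana, Rattus, which are not in the proposed group, so the group is not monophyletic.

No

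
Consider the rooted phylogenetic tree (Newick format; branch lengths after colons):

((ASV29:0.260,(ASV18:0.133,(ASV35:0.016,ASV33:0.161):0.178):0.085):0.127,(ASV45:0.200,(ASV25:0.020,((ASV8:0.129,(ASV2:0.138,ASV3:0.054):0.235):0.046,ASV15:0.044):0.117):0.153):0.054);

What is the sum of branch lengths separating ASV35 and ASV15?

0.774

The path runs ASV35 → … → MRCA → … → ASV15; the MRCA is the root of the tree.
Branch lengths along that path: 0.016 + 0.178 + 0.085 + 0.127 + 0.054 + 0.153 + 0.117 + 0.044 = 0.774.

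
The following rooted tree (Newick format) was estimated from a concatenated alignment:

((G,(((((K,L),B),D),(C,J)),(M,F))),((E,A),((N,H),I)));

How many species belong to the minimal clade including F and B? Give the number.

The MRCA of F and B is the node subtending (((((K,L),B),D),(C,J)),(M,F)).
That clade contains 8 terminal taxa: B, C, D, F, J, K, L, M.

8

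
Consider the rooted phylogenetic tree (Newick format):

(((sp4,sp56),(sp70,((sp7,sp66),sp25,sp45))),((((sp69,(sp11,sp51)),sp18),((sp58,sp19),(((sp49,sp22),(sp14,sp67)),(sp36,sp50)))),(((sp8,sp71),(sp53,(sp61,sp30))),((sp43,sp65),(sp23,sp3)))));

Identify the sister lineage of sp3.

sp3 attaches to the tree at the node subtending (sp23,sp3).
The other lineage descending from that same node — the sister group — is the single tip sp23.

sp23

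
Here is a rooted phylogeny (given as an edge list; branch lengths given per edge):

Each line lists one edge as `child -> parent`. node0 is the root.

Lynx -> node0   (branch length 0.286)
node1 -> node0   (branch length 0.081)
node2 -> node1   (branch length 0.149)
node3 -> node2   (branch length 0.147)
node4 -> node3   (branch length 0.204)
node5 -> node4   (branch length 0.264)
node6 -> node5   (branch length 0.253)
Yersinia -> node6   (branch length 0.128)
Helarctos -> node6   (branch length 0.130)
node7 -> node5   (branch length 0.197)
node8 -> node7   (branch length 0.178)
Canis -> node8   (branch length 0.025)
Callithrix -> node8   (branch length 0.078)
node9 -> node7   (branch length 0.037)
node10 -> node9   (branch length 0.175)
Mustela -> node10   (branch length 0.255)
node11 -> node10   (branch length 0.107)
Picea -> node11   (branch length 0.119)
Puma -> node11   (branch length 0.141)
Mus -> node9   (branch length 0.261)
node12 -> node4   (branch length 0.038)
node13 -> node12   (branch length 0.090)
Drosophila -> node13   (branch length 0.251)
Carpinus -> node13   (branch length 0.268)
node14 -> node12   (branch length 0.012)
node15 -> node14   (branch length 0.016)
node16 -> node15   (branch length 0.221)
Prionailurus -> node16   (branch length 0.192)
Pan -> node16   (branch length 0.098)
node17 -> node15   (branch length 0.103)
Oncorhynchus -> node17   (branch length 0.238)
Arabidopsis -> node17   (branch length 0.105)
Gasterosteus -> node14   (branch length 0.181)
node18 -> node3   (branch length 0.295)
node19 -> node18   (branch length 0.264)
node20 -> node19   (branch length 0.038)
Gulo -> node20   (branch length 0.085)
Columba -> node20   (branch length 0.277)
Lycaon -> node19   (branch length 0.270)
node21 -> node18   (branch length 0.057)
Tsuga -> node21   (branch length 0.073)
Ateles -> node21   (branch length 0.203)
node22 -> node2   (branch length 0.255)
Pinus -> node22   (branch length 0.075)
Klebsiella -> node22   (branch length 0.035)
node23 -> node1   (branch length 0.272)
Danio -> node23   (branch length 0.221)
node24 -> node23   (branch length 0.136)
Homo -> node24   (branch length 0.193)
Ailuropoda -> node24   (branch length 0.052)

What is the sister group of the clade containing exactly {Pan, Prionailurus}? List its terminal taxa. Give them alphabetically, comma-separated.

The clade containing exactly {Pan, Prionailurus} attaches to the tree at the node subtending ((Prionailurus,Pan),(Oncorhynchus,Arabidopsis)).
The other lineage descending from that same node — the sister group — is (Oncorhynchus,Arabidopsis); its 2 tips in alphabetical order are the answer.

Arabidopsis, Oncorhynchus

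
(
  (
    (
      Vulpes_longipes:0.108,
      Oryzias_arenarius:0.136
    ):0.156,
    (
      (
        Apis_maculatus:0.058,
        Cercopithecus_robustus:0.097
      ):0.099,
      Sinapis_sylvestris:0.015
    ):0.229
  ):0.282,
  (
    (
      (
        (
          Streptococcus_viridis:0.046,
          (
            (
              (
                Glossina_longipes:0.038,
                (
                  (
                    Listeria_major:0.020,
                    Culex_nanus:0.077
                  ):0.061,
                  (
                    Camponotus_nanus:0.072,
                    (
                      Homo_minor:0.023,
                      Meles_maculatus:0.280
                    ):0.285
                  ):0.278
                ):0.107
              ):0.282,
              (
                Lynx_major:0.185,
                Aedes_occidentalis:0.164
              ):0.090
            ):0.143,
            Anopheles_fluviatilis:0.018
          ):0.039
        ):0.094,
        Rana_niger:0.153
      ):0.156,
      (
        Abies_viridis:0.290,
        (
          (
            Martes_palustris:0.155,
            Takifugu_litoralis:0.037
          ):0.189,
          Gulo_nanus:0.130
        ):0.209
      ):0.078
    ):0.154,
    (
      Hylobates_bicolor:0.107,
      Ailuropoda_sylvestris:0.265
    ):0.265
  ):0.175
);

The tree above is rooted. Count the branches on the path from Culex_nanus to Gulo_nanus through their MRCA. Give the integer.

The MRCA of Culex_nanus and Gulo_nanus is the node subtending (((Streptococcus_viridis,(((Glossina_longipes,((Listeria_major,Culex_nanus),(Camponotus_nanus,(Homo_minor,Meles_maculatus)))),(Lynx_major,Aedes_occidentalis)),Anopheles_fluviatilis)),Rana_niger),(Abies_viridis,((Martes_palustris,Takifugu_litoralis),Gulo_nanus))).
From Culex_nanus up to that node: 8 branches. From Gulo_nanus up to the same node: 3 branches. Total: 8 + 3 = 11.

11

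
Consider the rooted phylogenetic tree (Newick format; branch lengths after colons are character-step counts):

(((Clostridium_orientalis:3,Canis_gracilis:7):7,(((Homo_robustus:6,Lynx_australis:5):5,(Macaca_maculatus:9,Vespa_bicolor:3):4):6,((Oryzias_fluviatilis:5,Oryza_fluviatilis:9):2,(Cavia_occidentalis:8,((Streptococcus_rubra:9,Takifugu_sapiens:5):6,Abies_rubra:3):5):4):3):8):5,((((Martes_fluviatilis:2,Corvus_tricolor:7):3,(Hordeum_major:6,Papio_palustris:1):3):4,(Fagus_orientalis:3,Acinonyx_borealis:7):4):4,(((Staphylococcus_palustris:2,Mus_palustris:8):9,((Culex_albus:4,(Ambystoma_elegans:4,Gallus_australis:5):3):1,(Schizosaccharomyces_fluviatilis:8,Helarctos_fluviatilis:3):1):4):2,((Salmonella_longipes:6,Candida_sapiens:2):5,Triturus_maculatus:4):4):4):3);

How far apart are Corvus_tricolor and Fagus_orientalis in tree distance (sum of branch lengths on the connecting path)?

21

The path runs Corvus_tricolor → … → MRCA → … → Fagus_orientalis; the MRCA is the node subtending (((Martes_fluviatilis,Corvus_tricolor),(Hordeum_major,Papio_palustris)),(Fagus_orientalis,Acinonyx_borealis)).
Branch lengths along that path: 7 + 3 + 4 + 4 + 3 = 21.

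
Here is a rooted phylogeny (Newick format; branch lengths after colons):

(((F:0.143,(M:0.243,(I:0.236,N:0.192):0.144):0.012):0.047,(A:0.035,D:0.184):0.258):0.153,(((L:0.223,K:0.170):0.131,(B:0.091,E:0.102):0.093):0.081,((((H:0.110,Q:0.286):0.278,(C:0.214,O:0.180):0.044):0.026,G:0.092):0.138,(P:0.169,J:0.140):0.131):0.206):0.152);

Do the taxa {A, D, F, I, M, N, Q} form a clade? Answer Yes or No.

No

The MRCA of the listed taxa is the root, so the smallest clade containing them is the whole tree.
That clade also contains B, C, E, G, H, J, K, L, O, P, which are not in the proposed group, so the group is not monophyletic.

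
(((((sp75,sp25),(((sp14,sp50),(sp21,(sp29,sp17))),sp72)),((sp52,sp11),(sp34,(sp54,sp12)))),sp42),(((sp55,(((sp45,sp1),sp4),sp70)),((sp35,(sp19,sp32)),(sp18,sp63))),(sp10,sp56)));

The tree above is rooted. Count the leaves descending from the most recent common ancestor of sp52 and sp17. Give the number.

The MRCA of sp52 and sp17 is the node subtending (((sp75,sp25),(((sp14,sp50),(sp21,(sp29,sp17))),sp72)),((sp52,sp11),(sp34,(sp54,sp12)))).
That clade contains 13 terminal taxa: sp11, sp12, sp14, sp17, sp21, sp25, sp29, sp34, sp50, sp52, sp54, sp72, sp75.

13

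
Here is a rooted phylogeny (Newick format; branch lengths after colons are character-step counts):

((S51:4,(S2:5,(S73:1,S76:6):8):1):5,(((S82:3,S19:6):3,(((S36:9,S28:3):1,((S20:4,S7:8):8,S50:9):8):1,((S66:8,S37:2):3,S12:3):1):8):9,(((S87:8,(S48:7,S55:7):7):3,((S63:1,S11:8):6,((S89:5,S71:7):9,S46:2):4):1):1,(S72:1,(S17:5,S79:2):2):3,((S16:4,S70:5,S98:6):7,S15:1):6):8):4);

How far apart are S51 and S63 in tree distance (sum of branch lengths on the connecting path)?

The path runs S51 → … → MRCA → … → S63; the MRCA is the root of the tree.
Branch lengths along that path: 4 + 5 + 4 + 8 + 1 + 1 + 6 + 1 = 30.

30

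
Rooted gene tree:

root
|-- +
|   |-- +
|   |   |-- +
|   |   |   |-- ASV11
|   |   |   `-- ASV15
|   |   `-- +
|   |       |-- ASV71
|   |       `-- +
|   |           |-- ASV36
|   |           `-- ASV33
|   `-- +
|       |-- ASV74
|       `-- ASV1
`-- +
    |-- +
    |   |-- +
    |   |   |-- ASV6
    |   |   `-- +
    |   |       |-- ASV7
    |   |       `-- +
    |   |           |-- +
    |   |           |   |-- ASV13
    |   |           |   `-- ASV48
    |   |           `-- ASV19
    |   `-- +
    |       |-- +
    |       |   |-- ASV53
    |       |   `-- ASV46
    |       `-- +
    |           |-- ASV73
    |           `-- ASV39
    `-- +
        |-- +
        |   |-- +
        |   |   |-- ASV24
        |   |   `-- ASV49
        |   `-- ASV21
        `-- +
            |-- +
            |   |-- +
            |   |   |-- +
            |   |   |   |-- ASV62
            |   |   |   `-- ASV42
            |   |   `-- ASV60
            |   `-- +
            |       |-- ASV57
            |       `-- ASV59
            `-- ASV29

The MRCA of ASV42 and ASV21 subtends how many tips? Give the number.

The MRCA of ASV42 and ASV21 is the node subtending (((ASV24,ASV49),ASV21),((((ASV62,ASV42),ASV60),(ASV57,ASV59)),ASV29)).
That clade contains 9 terminal taxa: ASV21, ASV24, ASV29, ASV42, ASV49, ASV57, ASV59, ASV60, ASV62.

9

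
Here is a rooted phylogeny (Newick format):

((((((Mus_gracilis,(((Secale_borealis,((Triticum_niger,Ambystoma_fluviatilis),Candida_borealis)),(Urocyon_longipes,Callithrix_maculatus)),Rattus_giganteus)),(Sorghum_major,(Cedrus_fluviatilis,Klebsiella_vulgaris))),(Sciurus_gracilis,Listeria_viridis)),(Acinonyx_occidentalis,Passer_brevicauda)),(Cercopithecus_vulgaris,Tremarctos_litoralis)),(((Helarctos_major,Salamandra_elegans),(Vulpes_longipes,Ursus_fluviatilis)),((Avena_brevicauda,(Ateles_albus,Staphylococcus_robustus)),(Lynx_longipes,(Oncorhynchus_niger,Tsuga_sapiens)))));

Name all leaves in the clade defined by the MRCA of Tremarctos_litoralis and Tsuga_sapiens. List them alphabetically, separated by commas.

Tracing Tremarctos_litoralis: it sits inside (Cercopithecus_vulgaris,Tremarctos_litoralis).
Tracing Tsuga_sapiens: it sits inside (Oncorhynchus_niger,Tsuga_sapiens).
The smallest clade enclosing both is the whole tree (their MRCA is the root), so the answer is all 27 tips in alphabetical order.

Acinonyx_occidentalis, Ambystoma_fluviatilis, Ateles_albus, Avena_brevicauda, Callithrix_maculatus, Candida_borealis, Cedrus_fluviatilis, Cercopithecus_vulgaris, Helarctos_major, Klebsiella_vulgaris, Listeria_viridis, Lynx_longipes, Mus_gracilis, Oncorhynchus_niger, Passer_brevicauda, Rattus_giganteus, Salamandra_elegans, Sciurus_gracilis, Secale_borealis, Sorghum_major, Staphylococcus_robustus, Tremarctos_litoralis, Triticum_niger, Tsuga_sapiens, Urocyon_longipes, Ursus_fluviatilis, Vulpes_longipes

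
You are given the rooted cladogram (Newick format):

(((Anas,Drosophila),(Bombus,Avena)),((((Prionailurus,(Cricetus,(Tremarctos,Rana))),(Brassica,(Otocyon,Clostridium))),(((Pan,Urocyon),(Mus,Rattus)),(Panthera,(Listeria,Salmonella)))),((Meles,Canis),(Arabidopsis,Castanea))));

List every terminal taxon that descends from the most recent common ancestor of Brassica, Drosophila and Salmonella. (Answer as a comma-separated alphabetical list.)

Anas, Arabidopsis, Avena, Bombus, Brassica, Canis, Castanea, Clostridium, Cricetus, Drosophila, Listeria, Meles, Mus, Otocyon, Pan, Panthera, Prionailurus, Rana, Rattus, Salmonella, Tremarctos, Urocyon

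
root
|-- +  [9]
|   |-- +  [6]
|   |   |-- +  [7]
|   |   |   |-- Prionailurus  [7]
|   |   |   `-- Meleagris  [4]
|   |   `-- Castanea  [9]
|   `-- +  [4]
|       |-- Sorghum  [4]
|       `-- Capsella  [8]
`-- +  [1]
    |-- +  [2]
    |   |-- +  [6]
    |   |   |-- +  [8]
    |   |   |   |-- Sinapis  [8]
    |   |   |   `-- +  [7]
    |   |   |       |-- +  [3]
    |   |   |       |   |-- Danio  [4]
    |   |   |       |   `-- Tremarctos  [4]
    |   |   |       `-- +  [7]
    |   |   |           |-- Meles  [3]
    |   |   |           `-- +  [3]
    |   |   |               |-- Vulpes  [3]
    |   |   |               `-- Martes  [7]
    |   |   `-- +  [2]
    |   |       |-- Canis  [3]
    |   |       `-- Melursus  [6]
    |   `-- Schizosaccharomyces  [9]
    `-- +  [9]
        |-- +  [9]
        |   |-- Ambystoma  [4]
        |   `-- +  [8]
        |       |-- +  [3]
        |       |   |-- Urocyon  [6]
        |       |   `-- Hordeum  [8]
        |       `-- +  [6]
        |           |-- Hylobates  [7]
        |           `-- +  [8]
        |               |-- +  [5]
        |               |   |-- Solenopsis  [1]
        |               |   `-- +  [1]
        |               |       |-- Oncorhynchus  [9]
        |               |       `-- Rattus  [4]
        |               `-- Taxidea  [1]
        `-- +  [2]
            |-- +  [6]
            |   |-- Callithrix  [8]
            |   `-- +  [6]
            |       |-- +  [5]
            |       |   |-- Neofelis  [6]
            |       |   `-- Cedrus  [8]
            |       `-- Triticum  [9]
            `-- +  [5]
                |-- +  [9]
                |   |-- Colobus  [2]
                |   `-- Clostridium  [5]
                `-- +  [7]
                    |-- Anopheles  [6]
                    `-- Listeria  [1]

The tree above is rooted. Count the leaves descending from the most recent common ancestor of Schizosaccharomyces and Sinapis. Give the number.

9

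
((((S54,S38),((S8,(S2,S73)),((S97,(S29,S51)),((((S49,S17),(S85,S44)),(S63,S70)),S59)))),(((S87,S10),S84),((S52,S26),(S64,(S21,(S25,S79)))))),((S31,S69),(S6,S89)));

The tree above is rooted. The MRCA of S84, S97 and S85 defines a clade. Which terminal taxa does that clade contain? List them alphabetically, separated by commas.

S10, S17, S2, S21, S25, S26, S29, S38, S44, S49, S51, S52, S54, S59, S63, S64, S70, S73, S79, S8, S84, S85, S87, S97

Tracing S84: it sits inside ((S87,S10),S84).
Tracing S97: it sits inside (S97,(S29,S51)).
Tracing S85: it sits inside (S85,S44).
The smallest clade enclosing all 3 is (((S54,S38),((S8,(S2,S73)),((S97,(S29,S51)),((((S49,S17),(S85,S44)),(S63,S70)),S59)))),(((S87,S10),S84),((S52,S26),(S64,(S21,(S25,S79)))))); the answer is its 24 terminal taxa in alphabetical order.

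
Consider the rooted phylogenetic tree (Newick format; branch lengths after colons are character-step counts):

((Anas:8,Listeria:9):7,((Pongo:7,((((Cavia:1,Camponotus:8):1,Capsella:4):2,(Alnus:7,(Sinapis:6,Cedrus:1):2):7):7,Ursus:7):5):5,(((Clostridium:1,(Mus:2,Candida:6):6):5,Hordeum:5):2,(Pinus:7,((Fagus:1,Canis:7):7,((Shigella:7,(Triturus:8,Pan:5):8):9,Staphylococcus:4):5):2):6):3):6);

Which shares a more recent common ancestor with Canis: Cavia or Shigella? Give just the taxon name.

Shigella

The MRCA of Canis and Shigella subtends ((Fagus,Canis),((Shigella,(Triturus,Pan)),Staphylococcus)) (6 taxa).
The MRCA of Canis and Cavia subtends ((Pongo,((((Cavia,Camponotus),Capsella),(Alnus,(Sinapis,Cedrus))),Ursus)),(((Clostridium,(Mus,Candida)),Hordeum),(Pinus,((Fagus,Canis),((Shigella,(Triturus,Pan)),Staphylococcus))))) (19 taxa).
The first is nested inside the second, so Canis shares a more recent common ancestor with Shigella.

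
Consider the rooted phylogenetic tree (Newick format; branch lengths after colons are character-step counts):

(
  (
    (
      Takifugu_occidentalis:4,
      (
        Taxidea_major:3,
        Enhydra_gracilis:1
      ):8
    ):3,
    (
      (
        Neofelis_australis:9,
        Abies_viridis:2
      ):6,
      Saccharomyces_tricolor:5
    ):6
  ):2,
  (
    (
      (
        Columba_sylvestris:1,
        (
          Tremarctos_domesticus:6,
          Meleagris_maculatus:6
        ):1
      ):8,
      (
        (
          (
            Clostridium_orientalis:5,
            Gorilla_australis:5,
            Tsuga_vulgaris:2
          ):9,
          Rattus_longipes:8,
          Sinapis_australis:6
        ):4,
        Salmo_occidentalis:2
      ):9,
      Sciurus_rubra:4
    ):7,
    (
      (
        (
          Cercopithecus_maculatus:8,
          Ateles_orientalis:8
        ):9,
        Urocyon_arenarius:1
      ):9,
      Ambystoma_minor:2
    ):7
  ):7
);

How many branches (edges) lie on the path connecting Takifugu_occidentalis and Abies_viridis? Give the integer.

The MRCA of Takifugu_occidentalis and Abies_viridis is the node subtending ((Takifugu_occidentalis,(Taxidea_major,Enhydra_gracilis)),((Neofelis_australis,Abies_viridis),Saccharomyces_tricolor)).
From Takifugu_occidentalis up to that node: 2 branches. From Abies_viridis up to the same node: 3 branches. Total: 2 + 3 = 5.

5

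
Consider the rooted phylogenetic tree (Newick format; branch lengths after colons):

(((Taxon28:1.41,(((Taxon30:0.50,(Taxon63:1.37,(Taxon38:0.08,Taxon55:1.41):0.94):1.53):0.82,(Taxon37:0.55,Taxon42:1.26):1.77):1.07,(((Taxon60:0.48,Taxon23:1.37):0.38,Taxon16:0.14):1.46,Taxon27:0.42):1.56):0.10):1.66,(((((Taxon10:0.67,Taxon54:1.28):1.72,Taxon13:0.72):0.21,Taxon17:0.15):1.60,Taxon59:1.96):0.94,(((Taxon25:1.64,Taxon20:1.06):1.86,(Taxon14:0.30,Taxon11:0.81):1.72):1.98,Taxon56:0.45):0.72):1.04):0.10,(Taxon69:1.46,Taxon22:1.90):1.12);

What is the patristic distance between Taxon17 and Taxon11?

The path runs Taxon17 → … → MRCA → … → Taxon11; the MRCA is the node subtending (((((Taxon10,Taxon54),Taxon13),Taxon17),Taxon59),(((Taxon25,Taxon20),(Taxon14,Taxon11)),Taxon56)).
Branch lengths along that path: 0.15 + 1.60 + 0.94 + 0.72 + 1.98 + 1.72 + 0.81 = 7.92.

7.92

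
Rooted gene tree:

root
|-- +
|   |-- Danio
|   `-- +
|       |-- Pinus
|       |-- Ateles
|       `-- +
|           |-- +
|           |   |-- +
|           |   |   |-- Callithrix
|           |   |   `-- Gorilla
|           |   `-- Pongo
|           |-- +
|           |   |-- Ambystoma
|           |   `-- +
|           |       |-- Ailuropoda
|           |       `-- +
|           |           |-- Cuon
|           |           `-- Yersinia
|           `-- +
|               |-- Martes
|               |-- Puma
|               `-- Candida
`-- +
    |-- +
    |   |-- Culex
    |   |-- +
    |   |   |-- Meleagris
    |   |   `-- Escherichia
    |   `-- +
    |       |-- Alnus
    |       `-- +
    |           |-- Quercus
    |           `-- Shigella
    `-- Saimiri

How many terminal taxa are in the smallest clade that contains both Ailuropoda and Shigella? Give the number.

The MRCA of Ailuropoda and Shigella is the root, so the clade is the entire tree.
That clade contains 20 terminal taxa: Ailuropoda, Alnus, Ambystoma, Ateles, Callithrix, Candida, Culex, Cuon, Danio, Escherichia, Gorilla, Martes, Meleagris, Pinus, Pongo, Puma, Quercus, Saimiri, Shigella, Yersinia.

20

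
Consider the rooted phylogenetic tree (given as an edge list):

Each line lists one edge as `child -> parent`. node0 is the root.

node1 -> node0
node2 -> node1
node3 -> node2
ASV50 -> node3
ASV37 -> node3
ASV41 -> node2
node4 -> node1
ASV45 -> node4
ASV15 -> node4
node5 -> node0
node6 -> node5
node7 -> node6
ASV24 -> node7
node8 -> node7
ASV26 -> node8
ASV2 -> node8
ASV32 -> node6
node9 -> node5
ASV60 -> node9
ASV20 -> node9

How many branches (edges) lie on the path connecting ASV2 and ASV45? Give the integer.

The MRCA of ASV2 and ASV45 is the root of the tree.
From ASV2 up to that node: 5 branches. From ASV45 up to the same node: 3 branches. Total: 5 + 3 = 8.

8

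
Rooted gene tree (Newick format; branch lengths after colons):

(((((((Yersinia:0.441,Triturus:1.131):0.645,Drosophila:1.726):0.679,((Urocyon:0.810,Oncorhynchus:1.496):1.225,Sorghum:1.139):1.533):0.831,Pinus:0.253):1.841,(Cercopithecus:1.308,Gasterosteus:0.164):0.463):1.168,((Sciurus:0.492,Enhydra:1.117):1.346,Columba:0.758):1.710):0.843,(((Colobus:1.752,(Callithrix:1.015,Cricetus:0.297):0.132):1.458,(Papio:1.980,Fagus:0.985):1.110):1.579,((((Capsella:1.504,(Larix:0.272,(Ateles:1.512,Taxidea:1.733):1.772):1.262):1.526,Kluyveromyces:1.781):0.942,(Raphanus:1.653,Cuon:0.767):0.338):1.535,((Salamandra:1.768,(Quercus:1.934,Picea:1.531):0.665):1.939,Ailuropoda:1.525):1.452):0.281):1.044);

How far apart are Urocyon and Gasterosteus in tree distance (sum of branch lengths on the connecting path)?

The path runs Urocyon → … → MRCA → … → Gasterosteus; the MRCA is the node subtending (((((Yersinia,Triturus),Drosophila),((Urocyon,Oncorhynchus),Sorghum)),Pinus),(Cercopithecus,Gasterosteus)).
Branch lengths along that path: 0.810 + 1.225 + 1.533 + 0.831 + 1.841 + 0.463 + 0.164 = 6.867.

6.867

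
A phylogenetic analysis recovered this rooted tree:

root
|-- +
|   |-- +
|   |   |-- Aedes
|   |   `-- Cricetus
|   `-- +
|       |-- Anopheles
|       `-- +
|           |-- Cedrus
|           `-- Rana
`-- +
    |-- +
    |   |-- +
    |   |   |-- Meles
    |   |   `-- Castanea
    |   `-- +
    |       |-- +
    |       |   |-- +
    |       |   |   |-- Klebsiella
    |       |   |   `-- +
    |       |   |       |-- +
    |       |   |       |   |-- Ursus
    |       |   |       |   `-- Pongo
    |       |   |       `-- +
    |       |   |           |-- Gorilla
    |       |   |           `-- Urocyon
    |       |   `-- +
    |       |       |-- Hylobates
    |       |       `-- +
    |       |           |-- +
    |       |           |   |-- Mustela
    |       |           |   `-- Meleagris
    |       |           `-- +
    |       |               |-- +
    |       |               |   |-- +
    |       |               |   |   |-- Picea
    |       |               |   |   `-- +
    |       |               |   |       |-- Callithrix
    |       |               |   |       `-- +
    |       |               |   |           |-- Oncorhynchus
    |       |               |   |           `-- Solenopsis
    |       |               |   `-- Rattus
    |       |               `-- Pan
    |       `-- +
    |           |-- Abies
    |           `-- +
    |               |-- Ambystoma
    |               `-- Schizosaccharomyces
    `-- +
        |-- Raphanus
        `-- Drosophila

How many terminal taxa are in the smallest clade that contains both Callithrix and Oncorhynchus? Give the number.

3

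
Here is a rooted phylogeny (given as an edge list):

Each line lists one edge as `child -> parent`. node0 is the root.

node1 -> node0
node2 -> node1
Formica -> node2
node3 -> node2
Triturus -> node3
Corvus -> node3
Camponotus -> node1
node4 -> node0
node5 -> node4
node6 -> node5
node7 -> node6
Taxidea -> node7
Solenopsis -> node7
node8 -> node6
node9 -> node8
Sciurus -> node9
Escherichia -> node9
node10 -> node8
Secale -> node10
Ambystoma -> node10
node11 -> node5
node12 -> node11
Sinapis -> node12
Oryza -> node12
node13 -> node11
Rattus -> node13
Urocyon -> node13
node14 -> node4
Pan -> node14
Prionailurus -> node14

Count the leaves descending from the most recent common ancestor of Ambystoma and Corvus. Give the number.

The MRCA of Ambystoma and Corvus is the root, so the clade is the entire tree.
That clade contains 16 terminal taxa: Ambystoma, Camponotus, Corvus, Escherichia, Formica, Oryza, Pan, Prionailurus, Rattus, Sciurus, Secale, Sinapis, Solenopsis, Taxidea, Triturus, Urocyon.

16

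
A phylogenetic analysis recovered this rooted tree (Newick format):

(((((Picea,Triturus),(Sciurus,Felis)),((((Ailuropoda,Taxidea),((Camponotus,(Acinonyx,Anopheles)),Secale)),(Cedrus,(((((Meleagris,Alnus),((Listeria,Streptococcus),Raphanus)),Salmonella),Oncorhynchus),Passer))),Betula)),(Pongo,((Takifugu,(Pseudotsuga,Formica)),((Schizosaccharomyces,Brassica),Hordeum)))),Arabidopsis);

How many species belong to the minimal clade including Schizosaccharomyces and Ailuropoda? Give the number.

The MRCA of Schizosaccharomyces and Ailuropoda is the node subtending ((((Picea,Triturus),(Sciurus,Felis)),((((Ailuropoda,Taxidea),((Camponotus,(Acinonyx,Anopheles)),Secale)),(Cedrus,(((((Meleagris,Alnus),((Listeria,Streptococcus),Raphanus)),Salmonella),Oncorhynchus),Passer))),Betula)),(Pongo,((Takifugu,(Pseudotsuga,Formica)),((Schizosaccharomyces,Brassica),Hordeum)))).
That clade contains 27 terminal taxa: Acinonyx, Ailuropoda, Alnus, Anopheles, Betula, Brassica, Camponotus, Cedrus, Felis, Formica, Hordeum, Listeria, Meleagris, Oncorhynchus, Passer, Picea, Pongo, Pseudotsuga, Raphanus, Salmonella, Schizosaccharomyces, Sciurus, Secale, Streptococcus, Takifugu, Taxidea, Triturus.

27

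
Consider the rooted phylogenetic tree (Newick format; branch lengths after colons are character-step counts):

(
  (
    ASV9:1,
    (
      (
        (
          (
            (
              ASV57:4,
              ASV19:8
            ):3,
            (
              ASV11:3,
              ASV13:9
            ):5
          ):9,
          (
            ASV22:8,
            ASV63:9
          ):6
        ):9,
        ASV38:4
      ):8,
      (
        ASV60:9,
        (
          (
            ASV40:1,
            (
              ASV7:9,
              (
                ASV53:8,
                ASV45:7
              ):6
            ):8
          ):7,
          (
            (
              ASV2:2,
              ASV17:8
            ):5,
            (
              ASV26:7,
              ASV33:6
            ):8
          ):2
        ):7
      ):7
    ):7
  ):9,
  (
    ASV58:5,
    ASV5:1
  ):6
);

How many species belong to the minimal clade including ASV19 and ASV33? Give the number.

16

The MRCA of ASV19 and ASV33 is the node subtending (((((ASV57,ASV19),(ASV11,ASV13)),(ASV22,ASV63)),ASV38),(ASV60,((ASV40,(ASV7,(ASV53,ASV45))),((ASV2,ASV17),(ASV26,ASV33))))).
That clade contains 16 terminal taxa: ASV11, ASV13, ASV17, ASV19, ASV2, ASV22, ASV26, ASV33, ASV38, ASV40, ASV45, ASV53, ASV57, ASV60, ASV63, ASV7.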